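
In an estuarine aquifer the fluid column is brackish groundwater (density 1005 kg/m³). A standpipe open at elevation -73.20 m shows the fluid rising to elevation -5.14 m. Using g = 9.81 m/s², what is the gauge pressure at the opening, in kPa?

Pressure head ψ = h − z = -5.14 − (-73.20) = 68.06 m.
P = ρgψ = 1005 × 9.81 × 68.06 = 671007 Pa ≈ 671 kPa.

P ≈ 671 kPa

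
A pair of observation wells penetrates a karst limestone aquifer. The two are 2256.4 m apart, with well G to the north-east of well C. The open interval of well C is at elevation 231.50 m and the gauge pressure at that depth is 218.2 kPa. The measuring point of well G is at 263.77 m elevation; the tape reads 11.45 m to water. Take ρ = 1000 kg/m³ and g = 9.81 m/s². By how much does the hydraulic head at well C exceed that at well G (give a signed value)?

Pressure head at well C: ψ = P/(ρg) = 218.2×1000 / (1000 × 9.81) = 22.24 m.
Total head at well C: h = z + ψ = 231.50 + 22.24 = 253.74 m.
Total head at well G: h = 263.77 − 11.45 = 252.32 m.
Head difference: h(well C) − h(well G) = 253.74 − 252.32 = 1.42 m.

Δh ≈ 1.42 m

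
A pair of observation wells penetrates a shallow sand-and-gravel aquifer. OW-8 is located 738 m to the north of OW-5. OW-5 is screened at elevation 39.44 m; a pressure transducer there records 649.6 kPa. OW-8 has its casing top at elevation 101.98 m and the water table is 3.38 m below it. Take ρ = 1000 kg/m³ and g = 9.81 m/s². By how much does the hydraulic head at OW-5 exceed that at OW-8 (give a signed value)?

Pressure head at OW-5: ψ = P/(ρg) = 649.6×1000 / (1000 × 9.81) = 66.22 m.
Total head at OW-5: h = z + ψ = 39.44 + 66.22 = 105.66 m.
Total head at OW-8: h = 101.98 − 3.38 = 98.60 m.
Head difference: h(OW-5) − h(OW-8) = 105.66 − 98.60 = 7.06 m.

Δh ≈ 7.06 m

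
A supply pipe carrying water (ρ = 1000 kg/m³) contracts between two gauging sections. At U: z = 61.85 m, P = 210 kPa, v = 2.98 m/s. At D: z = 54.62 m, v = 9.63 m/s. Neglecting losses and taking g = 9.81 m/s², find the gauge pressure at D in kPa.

Pressure head at U: ψ₁ = P₁/(ρg) = 210×1000 / (1000 × 9.81) = 21.41 m.
Velocity heads: v₁²/2g = 2.98²/19.62 = 0.453 m; v₂²/2g = 9.63²/19.62 = 4.727 m.
Total head H = z₁ + ψ₁ + v₁²/2g = 61.85 + 21.41 + 0.453 = 83.71 m.
ψ₂ = H − z₂ − v₂²/2g = 83.71 − 54.62 − 4.727 = 24.36 m.
P₂ = ρgψ₂ = 1000 × 9.81 × 24.36 ≈ 239 kPa.

P₂ ≈ 239 kPa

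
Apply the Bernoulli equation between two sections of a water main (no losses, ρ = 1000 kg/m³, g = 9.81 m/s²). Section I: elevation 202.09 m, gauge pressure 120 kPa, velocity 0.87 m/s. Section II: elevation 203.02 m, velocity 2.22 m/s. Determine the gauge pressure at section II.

P₂ ≈ 109 kPa

Pressure head at I: ψ₁ = P₁/(ρg) = 120×1000 / (1000 × 9.81) = 12.23 m.
Velocity heads: v₁²/2g = 0.87²/19.62 = 0.039 m; v₂²/2g = 2.22²/19.62 = 0.251 m.
Total head H = z₁ + ψ₁ + v₁²/2g = 202.09 + 12.23 + 0.039 = 214.36 m.
ψ₂ = H − z₂ − v₂²/2g = 214.36 − 203.02 − 0.251 = 11.09 m.
P₂ = ρgψ₂ = 1000 × 9.81 × 11.09 ≈ 109 kPa.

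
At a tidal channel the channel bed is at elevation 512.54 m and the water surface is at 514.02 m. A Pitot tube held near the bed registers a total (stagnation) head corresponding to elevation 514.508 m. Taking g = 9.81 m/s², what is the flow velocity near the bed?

Near the bed, under hydrostatic conditions, the piezometric head (z + ψ) equals the free-surface elevation, 514.02 m.
Velocity head = total − piezometric = 514.508 − 514.02 = 0.488 m.
v = √(2g·h_v) = √(2 × 9.81 × 0.488) = 3.09 m/s.

v ≈ 3.09 m/s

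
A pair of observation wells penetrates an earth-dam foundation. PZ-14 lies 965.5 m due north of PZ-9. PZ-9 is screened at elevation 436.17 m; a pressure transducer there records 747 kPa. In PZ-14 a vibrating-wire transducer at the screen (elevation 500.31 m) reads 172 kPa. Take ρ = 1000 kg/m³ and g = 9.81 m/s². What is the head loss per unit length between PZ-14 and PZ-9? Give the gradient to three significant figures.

i ≈ 0.00572 m/m

Pressure head at PZ-9: ψ = P/(ρg) = 747×1000 / (1000 × 9.81) = 76.15 m.
Total head at PZ-9: h = z + ψ = 436.17 + 76.15 = 512.32 m.
Pressure head at PZ-14: ψ = P/(ρg) = 172×1000 / (1000 × 9.81) = 17.53 m.
Total head at PZ-14: h = z + ψ = 500.31 + 17.53 = 517.84 m.
Head difference: h(PZ-9) − h(PZ-14) = 512.32 − 517.84 = -5.52 m.
Hydraulic gradient: i = |Δh| / L = 5.52 / 965.5 = 0.00572.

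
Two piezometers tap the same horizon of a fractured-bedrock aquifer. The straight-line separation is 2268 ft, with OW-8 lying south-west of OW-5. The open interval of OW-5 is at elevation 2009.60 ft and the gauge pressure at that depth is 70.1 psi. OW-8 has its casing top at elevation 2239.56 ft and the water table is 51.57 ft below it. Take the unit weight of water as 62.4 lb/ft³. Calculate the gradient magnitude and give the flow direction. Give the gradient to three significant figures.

Pressure head at OW-5: ψ = 144·P/γ = 144 × 70.1 / 62.4 = 161.77 ft.
Total head at OW-5: h = z + ψ = 2009.60 + 161.77 = 2171.37 ft.
Total head at OW-8: h = 2239.56 − 51.57 = 2187.99 ft.
Head difference: h(OW-5) − h(OW-8) = 2171.37 − 2187.99 = -16.62 ft.
Hydraulic gradient: i = |Δh| / L = 16.62 / 2268 = 0.00733.
Flow is from higher to lower head: from OW-8 toward OW-5, i.e. toward the north-east.

i ≈ 0.00733; groundwater flows toward the north-east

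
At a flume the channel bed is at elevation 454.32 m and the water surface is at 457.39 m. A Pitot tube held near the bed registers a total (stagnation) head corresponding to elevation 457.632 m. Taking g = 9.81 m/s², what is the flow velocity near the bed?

Near the bed, under hydrostatic conditions, the piezometric head (z + ψ) equals the free-surface elevation, 457.39 m.
Velocity head = total − piezometric = 457.632 − 457.39 = 0.242 m.
v = √(2g·h_v) = √(2 × 9.81 × 0.242) = 2.18 m/s.

v ≈ 2.18 m/s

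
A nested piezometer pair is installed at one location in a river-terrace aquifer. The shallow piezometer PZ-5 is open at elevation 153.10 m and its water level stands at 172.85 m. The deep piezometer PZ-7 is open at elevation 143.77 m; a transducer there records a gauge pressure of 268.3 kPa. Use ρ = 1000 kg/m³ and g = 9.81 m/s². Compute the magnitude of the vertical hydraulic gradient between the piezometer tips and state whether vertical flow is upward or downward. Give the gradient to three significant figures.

Total head at PZ-5: h = 172.85 m (water level in the standpipe).
Pressure head at PZ-7: ψ = P/(ρg) = 268.3×1000 / (1000 × 9.81) = 27.35 m.
Total head at PZ-7: h = z + ψ = 143.77 + 27.35 = 171.12 m.
Δh = h(PZ-5) − h(PZ-7) = 172.85 − 171.12 = 1.73 m.
Vertical separation Δz = 153.10 − 143.77 = 9.33 m.
|i_v| = |Δh| / Δz = 1.73 / 9.33 = 0.185.
Head is higher in the shallow piezometer, so vertical flow is downward (recharge condition).

|i_v| ≈ 0.185; vertical flow is downward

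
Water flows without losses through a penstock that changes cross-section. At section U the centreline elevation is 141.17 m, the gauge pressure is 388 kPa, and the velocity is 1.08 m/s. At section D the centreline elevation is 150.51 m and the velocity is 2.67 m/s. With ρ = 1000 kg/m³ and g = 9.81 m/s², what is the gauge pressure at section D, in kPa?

P₂ ≈ 293 kPa

Pressure head at U: ψ₁ = P₁/(ρg) = 388×1000 / (1000 × 9.81) = 39.55 m.
Velocity heads: v₁²/2g = 1.08²/19.62 = 0.059 m; v₂²/2g = 2.67²/19.62 = 0.363 m.
Total head H = z₁ + ψ₁ + v₁²/2g = 141.17 + 39.55 + 0.059 = 180.78 m.
ψ₂ = H − z₂ − v₂²/2g = 180.78 − 150.51 − 0.363 = 29.91 m.
P₂ = ρgψ₂ = 1000 × 9.81 × 29.91 ≈ 293 kPa.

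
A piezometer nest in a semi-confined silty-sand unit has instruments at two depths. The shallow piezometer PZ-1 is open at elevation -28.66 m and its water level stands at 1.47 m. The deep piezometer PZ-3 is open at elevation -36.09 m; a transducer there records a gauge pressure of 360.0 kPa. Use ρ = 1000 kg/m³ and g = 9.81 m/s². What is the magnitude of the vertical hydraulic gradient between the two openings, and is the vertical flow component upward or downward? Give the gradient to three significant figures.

|i_v| ≈ 0.116; vertical flow is downward

Total head at PZ-1: h = 1.47 m (water level in the standpipe).
Pressure head at PZ-3: ψ = P/(ρg) = 360.0×1000 / (1000 × 9.81) = 36.70 m.
Total head at PZ-3: h = z + ψ = -36.09 + 36.70 = 0.61 m.
Δh = h(PZ-1) − h(PZ-3) = 1.47 − 0.61 = 0.86 m.
Vertical separation Δz = -28.66 − (-36.09) = 7.43 m.
|i_v| = |Δh| / Δz = 0.86 / 7.43 = 0.116.
Head is higher in the shallow piezometer, so vertical flow is downward (recharge condition).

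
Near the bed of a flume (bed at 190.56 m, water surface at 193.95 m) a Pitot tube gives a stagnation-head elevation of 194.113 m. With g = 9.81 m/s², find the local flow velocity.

Near the bed, under hydrostatic conditions, the piezometric head (z + ψ) equals the free-surface elevation, 193.95 m.
Velocity head = total − piezometric = 194.113 − 193.95 = 0.163 m.
v = √(2g·h_v) = √(2 × 9.81 × 0.163) = 1.79 m/s.

v ≈ 1.79 m/s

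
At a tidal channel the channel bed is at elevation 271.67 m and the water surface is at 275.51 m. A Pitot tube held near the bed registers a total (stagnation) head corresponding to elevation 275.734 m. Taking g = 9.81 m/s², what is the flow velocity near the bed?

Near the bed, under hydrostatic conditions, the piezometric head (z + ψ) equals the free-surface elevation, 275.51 m.
Velocity head = total − piezometric = 275.734 − 275.51 = 0.224 m.
v = √(2g·h_v) = √(2 × 9.81 × 0.224) = 2.10 m/s.

v ≈ 2.10 m/s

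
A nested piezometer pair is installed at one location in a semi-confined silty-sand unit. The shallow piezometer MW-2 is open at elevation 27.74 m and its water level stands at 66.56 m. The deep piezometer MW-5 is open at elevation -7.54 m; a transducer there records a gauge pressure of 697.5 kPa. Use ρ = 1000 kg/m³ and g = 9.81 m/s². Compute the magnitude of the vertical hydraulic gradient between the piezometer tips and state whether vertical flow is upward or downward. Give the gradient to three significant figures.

Total head at MW-2: h = 66.56 m (water level in the standpipe).
Pressure head at MW-5: ψ = P/(ρg) = 697.5×1000 / (1000 × 9.81) = 71.10 m.
Total head at MW-5: h = z + ψ = -7.54 + 71.10 = 63.56 m.
Δh = h(MW-2) − h(MW-5) = 66.56 − 63.56 = 3.00 m.
Vertical separation Δz = 27.74 − (-7.54) = 35.28 m.
|i_v| = |Δh| / Δz = 3.00 / 35.28 = 0.0850.
Head is higher in the shallow piezometer, so vertical flow is downward (recharge condition).

|i_v| ≈ 0.0850; vertical flow is downward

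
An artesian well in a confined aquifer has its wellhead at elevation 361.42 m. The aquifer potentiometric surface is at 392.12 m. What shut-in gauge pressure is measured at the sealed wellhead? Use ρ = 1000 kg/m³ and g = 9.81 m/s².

P ≈ 301 kPa

Head above the cap: Δh = 392.12 − 361.42 = 30.70 m.
P = ρgΔh = 1000 × 9.81 × 30.70 = 301167 Pa ≈ 301 kPa.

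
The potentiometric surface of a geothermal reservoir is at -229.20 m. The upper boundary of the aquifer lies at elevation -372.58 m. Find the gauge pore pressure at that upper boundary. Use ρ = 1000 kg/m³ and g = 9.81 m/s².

P ≈ 1410 kPa

Pressure head at the aquifer top: ψ = h − z = -229.20 − (-372.58) = 143.38 m.
P = ρgψ = 1000 × 9.81 × 143.38 = 1406558 Pa ≈ 1410 kPa.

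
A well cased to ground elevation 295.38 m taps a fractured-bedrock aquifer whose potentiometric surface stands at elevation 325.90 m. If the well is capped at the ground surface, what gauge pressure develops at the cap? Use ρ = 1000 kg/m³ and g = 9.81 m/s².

Head above the cap: Δh = 325.90 − 295.38 = 30.52 m.
P = ρgΔh = 1000 × 9.81 × 30.52 = 299401 Pa ≈ 299 kPa.

P ≈ 299 kPa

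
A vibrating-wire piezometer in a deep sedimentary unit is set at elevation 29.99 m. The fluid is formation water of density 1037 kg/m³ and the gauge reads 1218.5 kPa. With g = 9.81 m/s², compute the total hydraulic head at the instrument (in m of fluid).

h ≈ 149.77 m

ψ = P/(ρg) = 1218.5×1000 / (1037 × 9.81) = 119.78 m.
h = z + ψ = 29.99 + 119.78 = 149.77 m.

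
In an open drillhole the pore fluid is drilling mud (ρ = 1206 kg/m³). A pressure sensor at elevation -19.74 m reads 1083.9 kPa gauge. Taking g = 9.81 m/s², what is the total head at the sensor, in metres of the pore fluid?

ψ = P/(ρg) = 1083.9×1000 / (1206 × 9.81) = 91.62 m.
h = z + ψ = -19.74 + 91.62 = 71.88 m.

h ≈ 71.88 m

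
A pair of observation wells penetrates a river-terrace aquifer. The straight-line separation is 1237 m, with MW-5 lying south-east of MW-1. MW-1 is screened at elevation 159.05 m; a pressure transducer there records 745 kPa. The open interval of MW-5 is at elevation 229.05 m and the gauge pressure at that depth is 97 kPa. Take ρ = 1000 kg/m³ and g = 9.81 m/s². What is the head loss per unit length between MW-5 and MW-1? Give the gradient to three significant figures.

Pressure head at MW-1: ψ = P/(ρg) = 745×1000 / (1000 × 9.81) = 75.94 m.
Total head at MW-1: h = z + ψ = 159.05 + 75.94 = 234.99 m.
Pressure head at MW-5: ψ = P/(ρg) = 97×1000 / (1000 × 9.81) = 9.89 m.
Total head at MW-5: h = z + ψ = 229.05 + 9.89 = 238.94 m.
Head difference: h(MW-1) − h(MW-5) = 234.99 − 238.94 = -3.95 m.
Hydraulic gradient: i = |Δh| / L = 3.95 / 1237 = 0.00319.

i ≈ 0.00319 m/m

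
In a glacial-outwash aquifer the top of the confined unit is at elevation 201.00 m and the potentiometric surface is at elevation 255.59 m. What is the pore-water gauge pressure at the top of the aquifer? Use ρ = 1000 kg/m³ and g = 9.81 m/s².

P ≈ 536 kPa

Pressure head at the aquifer top: ψ = h − z = 255.59 − 201.00 = 54.59 m.
P = ρgψ = 1000 × 9.81 × 54.59 = 535528 Pa ≈ 536 kPa.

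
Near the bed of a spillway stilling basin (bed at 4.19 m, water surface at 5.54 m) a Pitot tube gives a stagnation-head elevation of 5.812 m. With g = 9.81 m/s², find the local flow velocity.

Near the bed, under hydrostatic conditions, the piezometric head (z + ψ) equals the free-surface elevation, 5.54 m.
Velocity head = total − piezometric = 5.812 − 5.54 = 0.272 m.
v = √(2g·h_v) = √(2 × 9.81 × 0.272) = 2.31 m/s.

v ≈ 2.31 m/s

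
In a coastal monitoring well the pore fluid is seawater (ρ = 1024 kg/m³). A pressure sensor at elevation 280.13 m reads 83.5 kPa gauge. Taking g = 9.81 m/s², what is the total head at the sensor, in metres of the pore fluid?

h ≈ 288.44 m

ψ = P/(ρg) = 83.5×1000 / (1024 × 9.81) = 8.31 m.
h = z + ψ = 280.13 + 8.31 = 288.44 m.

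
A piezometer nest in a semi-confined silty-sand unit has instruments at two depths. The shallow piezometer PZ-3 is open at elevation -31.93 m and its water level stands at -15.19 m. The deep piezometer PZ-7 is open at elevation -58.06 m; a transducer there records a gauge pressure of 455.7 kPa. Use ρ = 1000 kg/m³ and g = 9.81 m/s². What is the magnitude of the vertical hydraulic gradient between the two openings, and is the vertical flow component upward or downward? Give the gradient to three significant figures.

|i_v| ≈ 0.137; vertical flow is upward

Total head at PZ-3: h = -15.19 m (water level in the standpipe).
Pressure head at PZ-7: ψ = P/(ρg) = 455.7×1000 / (1000 × 9.81) = 46.45 m.
Total head at PZ-7: h = z + ψ = -58.06 + 46.45 = -11.61 m.
Δh = h(PZ-3) − h(PZ-7) = -15.19 − (-11.61) = -3.58 m.
Vertical separation Δz = -31.93 − (-58.06) = 26.13 m.
|i_v| = |Δh| / Δz = 3.58 / 26.13 = 0.137.
Head is higher in the deep piezometer, so vertical flow is upward (discharge condition).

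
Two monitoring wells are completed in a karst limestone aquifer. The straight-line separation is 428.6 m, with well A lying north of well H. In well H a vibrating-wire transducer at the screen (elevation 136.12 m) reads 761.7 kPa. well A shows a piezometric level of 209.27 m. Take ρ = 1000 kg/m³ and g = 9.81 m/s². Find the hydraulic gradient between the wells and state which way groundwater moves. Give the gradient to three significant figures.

Pressure head at well H: ψ = P/(ρg) = 761.7×1000 / (1000 × 9.81) = 77.65 m.
Total head at well H: h = z + ψ = 136.12 + 77.65 = 213.77 m.
Total head at well A: h = 209.27 m (water level in the piezometer is the total head).
Head difference: h(well H) − h(well A) = 213.77 − 209.27 = 4.50 m.
Hydraulic gradient: i = |Δh| / L = 4.50 / 428.6 = 0.0105.
Flow is from higher to lower head: from well H toward well A, i.e. toward the north.

i ≈ 0.0105; groundwater flows toward the north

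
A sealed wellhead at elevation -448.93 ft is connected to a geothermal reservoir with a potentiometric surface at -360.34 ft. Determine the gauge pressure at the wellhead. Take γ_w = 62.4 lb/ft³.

Head above the cap: Δh = -360.34 − (-448.93) = 88.59 ft.
P = γΔh/144 = 62.4 × 88.59 / 144 = 38.4 psi.

P ≈ 38.4 psi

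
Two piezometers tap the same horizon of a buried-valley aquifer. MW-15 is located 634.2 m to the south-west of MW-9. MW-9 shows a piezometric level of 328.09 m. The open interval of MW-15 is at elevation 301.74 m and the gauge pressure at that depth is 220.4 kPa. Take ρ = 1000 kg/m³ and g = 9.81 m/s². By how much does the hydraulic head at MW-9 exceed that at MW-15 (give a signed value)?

Total head at MW-9: h = 328.09 m (water level in the piezometer is the total head).
Pressure head at MW-15: ψ = P/(ρg) = 220.4×1000 / (1000 × 9.81) = 22.47 m.
Total head at MW-15: h = z + ψ = 301.74 + 22.47 = 324.21 m.
Head difference: h(MW-9) − h(MW-15) = 328.09 − 324.21 = 3.88 m.

Δh ≈ 3.88 m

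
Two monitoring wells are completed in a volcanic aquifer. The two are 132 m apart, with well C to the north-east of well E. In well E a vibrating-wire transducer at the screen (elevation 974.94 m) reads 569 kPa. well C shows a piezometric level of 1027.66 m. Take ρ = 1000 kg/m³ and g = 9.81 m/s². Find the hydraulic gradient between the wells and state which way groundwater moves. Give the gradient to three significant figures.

Pressure head at well E: ψ = P/(ρg) = 569×1000 / (1000 × 9.81) = 58.00 m.
Total head at well E: h = z + ψ = 974.94 + 58.00 = 1032.94 m.
Total head at well C: h = 1027.66 m (water level in the piezometer is the total head).
Head difference: h(well E) − h(well C) = 1032.94 − 1027.66 = 5.28 m.
Hydraulic gradient: i = |Δh| / L = 5.28 / 132 = 0.0400.
Flow is from higher to lower head: from well E toward well C, i.e. toward the north-east.

i ≈ 0.0400; groundwater flows toward the north-east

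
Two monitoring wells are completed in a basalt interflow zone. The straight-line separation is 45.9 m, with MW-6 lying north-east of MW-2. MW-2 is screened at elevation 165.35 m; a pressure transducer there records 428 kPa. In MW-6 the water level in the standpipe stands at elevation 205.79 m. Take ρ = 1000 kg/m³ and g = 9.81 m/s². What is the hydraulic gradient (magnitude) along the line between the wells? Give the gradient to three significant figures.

i ≈ 0.0695

Pressure head at MW-2: ψ = P/(ρg) = 428×1000 / (1000 × 9.81) = 43.63 m.
Total head at MW-2: h = z + ψ = 165.35 + 43.63 = 208.98 m.
Total head at MW-6: h = 205.79 m (water level in the piezometer is the total head).
Head difference: h(MW-2) − h(MW-6) = 208.98 − 205.79 = 3.19 m.
Hydraulic gradient: i = |Δh| / L = 3.19 / 45.9 = 0.0695.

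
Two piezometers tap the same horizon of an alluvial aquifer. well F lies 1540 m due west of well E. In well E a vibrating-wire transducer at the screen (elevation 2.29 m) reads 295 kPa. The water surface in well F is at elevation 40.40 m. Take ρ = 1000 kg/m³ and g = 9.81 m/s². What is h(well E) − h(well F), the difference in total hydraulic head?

Δh ≈ -8.04 m

Pressure head at well E: ψ = P/(ρg) = 295×1000 / (1000 × 9.81) = 30.07 m.
Total head at well E: h = z + ψ = 2.29 + 30.07 = 32.36 m.
Total head at well F: h = 40.40 m (water level in the piezometer is the total head).
Head difference: h(well E) − h(well F) = 32.36 − 40.40 = -8.04 m.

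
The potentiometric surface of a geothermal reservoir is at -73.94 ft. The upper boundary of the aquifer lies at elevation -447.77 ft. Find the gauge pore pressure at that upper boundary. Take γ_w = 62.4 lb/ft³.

Pressure head at the aquifer top: ψ = h − z = -73.94 − (-447.77) = 373.83 ft.
P = γψ/144 = 62.4 × 373.83 / 144 = 162 psi.

P ≈ 162 psi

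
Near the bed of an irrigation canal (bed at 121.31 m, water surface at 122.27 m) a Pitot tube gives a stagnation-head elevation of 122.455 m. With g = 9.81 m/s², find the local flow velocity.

Near the bed, under hydrostatic conditions, the piezometric head (z + ψ) equals the free-surface elevation, 122.27 m.
Velocity head = total − piezometric = 122.455 − 122.27 = 0.185 m.
v = √(2g·h_v) = √(2 × 9.81 × 0.185) = 1.91 m/s.

v ≈ 1.91 m/s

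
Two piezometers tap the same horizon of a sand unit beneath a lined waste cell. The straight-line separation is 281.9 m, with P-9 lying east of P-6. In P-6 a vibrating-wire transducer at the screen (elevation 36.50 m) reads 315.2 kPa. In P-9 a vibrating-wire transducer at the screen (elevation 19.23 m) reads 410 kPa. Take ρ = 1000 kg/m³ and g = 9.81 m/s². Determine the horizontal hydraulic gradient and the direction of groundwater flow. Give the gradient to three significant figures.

Pressure head at P-6: ψ = P/(ρg) = 315.2×1000 / (1000 × 9.81) = 32.13 m.
Total head at P-6: h = z + ψ = 36.50 + 32.13 = 68.63 m.
Pressure head at P-9: ψ = P/(ρg) = 410×1000 / (1000 × 9.81) = 41.79 m.
Total head at P-9: h = z + ψ = 19.23 + 41.79 = 61.02 m.
Head difference: h(P-6) − h(P-9) = 68.63 − 61.02 = 7.61 m.
Hydraulic gradient: i = |Δh| / L = 7.61 / 281.9 = 0.0270.
Flow is from higher to lower head: from P-6 toward P-9, i.e. toward the east.

i ≈ 0.0270; groundwater flows toward the east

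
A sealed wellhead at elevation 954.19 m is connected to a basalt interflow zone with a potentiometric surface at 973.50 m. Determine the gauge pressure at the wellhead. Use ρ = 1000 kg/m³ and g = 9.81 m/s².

Head above the cap: Δh = 973.50 − 954.19 = 19.31 m.
P = ρgΔh = 1000 × 9.81 × 19.31 = 189431 Pa ≈ 189 kPa.

P ≈ 189 kPa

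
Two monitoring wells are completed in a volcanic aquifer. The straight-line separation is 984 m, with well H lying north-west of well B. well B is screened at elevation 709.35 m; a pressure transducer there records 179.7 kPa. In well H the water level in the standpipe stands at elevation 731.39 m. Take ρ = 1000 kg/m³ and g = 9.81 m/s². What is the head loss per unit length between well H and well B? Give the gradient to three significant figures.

Pressure head at well B: ψ = P/(ρg) = 179.7×1000 / (1000 × 9.81) = 18.32 m.
Total head at well B: h = z + ψ = 709.35 + 18.32 = 727.67 m.
Total head at well H: h = 731.39 m (water level in the piezometer is the total head).
Head difference: h(well B) − h(well H) = 727.67 − 731.39 = -3.72 m.
Hydraulic gradient: i = |Δh| / L = 3.72 / 984 = 0.00378.

i ≈ 0.00378 m/m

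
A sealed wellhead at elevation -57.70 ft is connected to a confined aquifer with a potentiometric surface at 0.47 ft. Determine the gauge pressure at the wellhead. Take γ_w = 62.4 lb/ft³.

P ≈ 25.2 psi

Head above the cap: Δh = 0.47 − (-57.70) = 58.17 ft.
P = γΔh/144 = 62.4 × 58.17 / 144 = 25.2 psi.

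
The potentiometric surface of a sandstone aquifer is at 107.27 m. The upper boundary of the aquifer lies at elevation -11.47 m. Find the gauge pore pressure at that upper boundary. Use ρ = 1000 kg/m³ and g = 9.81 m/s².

Pressure head at the aquifer top: ψ = h − z = 107.27 − (-11.47) = 118.74 m.
P = ρgψ = 1000 × 9.81 × 118.74 = 1164839 Pa ≈ 1160 kPa.

P ≈ 1160 kPa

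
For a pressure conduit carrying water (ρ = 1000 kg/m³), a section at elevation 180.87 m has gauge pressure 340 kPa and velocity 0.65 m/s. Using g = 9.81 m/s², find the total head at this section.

Pressure head ψ = P/(ρg) = 340×1000 / (1000 × 9.81) = 34.66 m.
Velocity head = v²/(2g) = 0.65² / (2 × 9.81) = 0.022 m.
h = z + ψ + v²/(2g) = 180.87 + 34.66 + 0.022 = 215.55 m.

h ≈ 215.55 m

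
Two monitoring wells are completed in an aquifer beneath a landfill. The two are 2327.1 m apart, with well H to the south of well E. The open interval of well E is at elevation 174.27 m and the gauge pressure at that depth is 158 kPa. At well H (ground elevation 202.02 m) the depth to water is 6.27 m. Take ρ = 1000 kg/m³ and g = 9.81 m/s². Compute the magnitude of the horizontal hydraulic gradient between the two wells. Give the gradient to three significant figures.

Pressure head at well E: ψ = P/(ρg) = 158×1000 / (1000 × 9.81) = 16.11 m.
Total head at well E: h = z + ψ = 174.27 + 16.11 = 190.38 m.
Total head at well H: h = 202.02 − 6.27 = 195.75 m.
Head difference: h(well E) − h(well H) = 190.38 − 195.75 = -5.37 m.
Hydraulic gradient: i = |Δh| / L = 5.37 / 2327.1 = 0.00231.

i ≈ 0.00231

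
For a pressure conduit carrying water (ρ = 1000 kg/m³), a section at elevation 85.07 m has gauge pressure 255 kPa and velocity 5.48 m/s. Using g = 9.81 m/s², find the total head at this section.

h ≈ 112.59 m

Pressure head ψ = P/(ρg) = 255×1000 / (1000 × 9.81) = 25.99 m.
Velocity head = v²/(2g) = 5.48² / (2 × 9.81) = 1.531 m.
h = z + ψ + v²/(2g) = 85.07 + 25.99 + 1.531 = 112.59 m.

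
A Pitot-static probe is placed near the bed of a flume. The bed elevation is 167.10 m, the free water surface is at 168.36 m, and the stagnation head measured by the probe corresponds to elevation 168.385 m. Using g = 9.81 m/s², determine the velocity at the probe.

Near the bed, under hydrostatic conditions, the piezometric head (z + ψ) equals the free-surface elevation, 168.36 m.
Velocity head = total − piezometric = 168.385 − 168.36 = 0.025 m.
v = √(2g·h_v) = √(2 × 9.81 × 0.025) = 0.700 m/s.

v ≈ 0.700 m/s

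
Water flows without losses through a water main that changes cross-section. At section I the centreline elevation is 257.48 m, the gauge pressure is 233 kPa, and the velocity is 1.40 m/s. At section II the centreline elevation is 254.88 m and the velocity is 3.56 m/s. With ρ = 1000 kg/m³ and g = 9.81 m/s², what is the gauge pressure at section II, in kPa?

P₂ ≈ 253 kPa

Pressure head at I: ψ₁ = P₁/(ρg) = 233×1000 / (1000 × 9.81) = 23.75 m.
Velocity heads: v₁²/2g = 1.40²/19.62 = 0.100 m; v₂²/2g = 3.56²/19.62 = 0.646 m.
Total head H = z₁ + ψ₁ + v₁²/2g = 257.48 + 23.75 + 0.100 = 281.33 m.
ψ₂ = H − z₂ − v₂²/2g = 281.33 − 254.88 − 0.646 = 25.80 m.
P₂ = ρgψ₂ = 1000 × 9.81 × 25.80 ≈ 253 kPa.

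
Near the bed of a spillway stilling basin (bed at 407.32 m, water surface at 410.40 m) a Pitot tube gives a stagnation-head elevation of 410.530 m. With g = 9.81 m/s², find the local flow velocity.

Near the bed, under hydrostatic conditions, the piezometric head (z + ψ) equals the free-surface elevation, 410.40 m.
Velocity head = total − piezometric = 410.530 − 410.40 = 0.130 m.
v = √(2g·h_v) = √(2 × 9.81 × 0.130) = 1.60 m/s.

v ≈ 1.60 m/s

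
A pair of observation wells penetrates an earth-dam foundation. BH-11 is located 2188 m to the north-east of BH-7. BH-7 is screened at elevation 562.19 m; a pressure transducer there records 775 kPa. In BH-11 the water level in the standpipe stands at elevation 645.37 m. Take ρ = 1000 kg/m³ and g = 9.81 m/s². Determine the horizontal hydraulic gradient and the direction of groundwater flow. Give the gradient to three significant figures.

i ≈ 0.00191; groundwater flows toward the south-west

Pressure head at BH-7: ψ = P/(ρg) = 775×1000 / (1000 × 9.81) = 79.00 m.
Total head at BH-7: h = z + ψ = 562.19 + 79.00 = 641.19 m.
Total head at BH-11: h = 645.37 m (water level in the piezometer is the total head).
Head difference: h(BH-7) − h(BH-11) = 641.19 − 645.37 = -4.18 m.
Hydraulic gradient: i = |Δh| / L = 4.18 / 2188 = 0.00191.
Flow is from higher to lower head: from BH-11 toward BH-7, i.e. toward the south-west.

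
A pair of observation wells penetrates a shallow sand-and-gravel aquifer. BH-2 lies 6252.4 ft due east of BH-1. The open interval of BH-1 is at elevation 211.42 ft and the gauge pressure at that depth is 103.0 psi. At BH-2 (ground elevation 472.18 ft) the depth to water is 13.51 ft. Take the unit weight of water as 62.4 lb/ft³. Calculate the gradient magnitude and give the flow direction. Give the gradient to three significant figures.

i ≈ 0.00153; groundwater flows toward the west

Pressure head at BH-1: ψ = 144·P/γ = 144 × 103.0 / 62.4 = 237.69 ft.
Total head at BH-1: h = z + ψ = 211.42 + 237.69 = 449.11 ft.
Total head at BH-2: h = 472.18 − 13.51 = 458.67 ft.
Head difference: h(BH-1) − h(BH-2) = 449.11 − 458.67 = -9.56 ft.
Hydraulic gradient: i = |Δh| / L = 9.56 / 6252.4 = 0.00153.
Flow is from higher to lower head: from BH-2 toward BH-1, i.e. toward the west.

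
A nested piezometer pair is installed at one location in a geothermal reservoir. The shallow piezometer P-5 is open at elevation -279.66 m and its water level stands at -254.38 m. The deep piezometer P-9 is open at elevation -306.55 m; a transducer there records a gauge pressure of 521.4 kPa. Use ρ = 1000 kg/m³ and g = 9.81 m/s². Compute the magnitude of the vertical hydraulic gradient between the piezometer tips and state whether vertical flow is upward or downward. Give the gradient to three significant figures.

|i_v| ≈ 0.0364; vertical flow is upward

Total head at P-5: h = -254.38 m (water level in the standpipe).
Pressure head at P-9: ψ = P/(ρg) = 521.4×1000 / (1000 × 9.81) = 53.15 m.
Total head at P-9: h = z + ψ = -306.55 + 53.15 = -253.40 m.
Δh = h(P-5) − h(P-9) = -254.38 − (-253.40) = -0.98 m.
Vertical separation Δz = -279.66 − (-306.55) = 26.89 m.
|i_v| = |Δh| / Δz = 0.98 / 26.89 = 0.0364.
Head is higher in the deep piezometer, so vertical flow is upward (discharge condition).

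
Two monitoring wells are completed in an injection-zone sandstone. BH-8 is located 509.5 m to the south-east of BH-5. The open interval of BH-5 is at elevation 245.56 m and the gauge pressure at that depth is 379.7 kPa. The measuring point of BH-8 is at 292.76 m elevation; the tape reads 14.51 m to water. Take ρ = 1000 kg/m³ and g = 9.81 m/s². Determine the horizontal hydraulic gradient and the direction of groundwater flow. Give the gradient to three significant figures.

Pressure head at BH-5: ψ = P/(ρg) = 379.7×1000 / (1000 × 9.81) = 38.71 m.
Total head at BH-5: h = z + ψ = 245.56 + 38.71 = 284.27 m.
Total head at BH-8: h = 292.76 − 14.51 = 278.25 m.
Head difference: h(BH-5) − h(BH-8) = 284.27 − 278.25 = 6.02 m.
Hydraulic gradient: i = |Δh| / L = 6.02 / 509.5 = 0.0118.
Flow is from higher to lower head: from BH-5 toward BH-8, i.e. toward the south-east.

i ≈ 0.0118; groundwater flows toward the south-east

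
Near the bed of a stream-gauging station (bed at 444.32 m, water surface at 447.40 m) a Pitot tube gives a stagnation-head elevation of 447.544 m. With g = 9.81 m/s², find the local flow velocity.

Near the bed, under hydrostatic conditions, the piezometric head (z + ψ) equals the free-surface elevation, 447.40 m.
Velocity head = total − piezometric = 447.544 − 447.40 = 0.144 m.
v = √(2g·h_v) = √(2 × 9.81 × 0.144) = 1.68 m/s.

v ≈ 1.68 m/s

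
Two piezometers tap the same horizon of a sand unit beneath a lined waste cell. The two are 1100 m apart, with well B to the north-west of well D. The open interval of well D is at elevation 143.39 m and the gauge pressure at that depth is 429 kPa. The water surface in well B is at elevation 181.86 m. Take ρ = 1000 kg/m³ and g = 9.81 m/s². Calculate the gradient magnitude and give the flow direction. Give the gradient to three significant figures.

Pressure head at well D: ψ = P/(ρg) = 429×1000 / (1000 × 9.81) = 43.73 m.
Total head at well D: h = z + ψ = 143.39 + 43.73 = 187.12 m.
Total head at well B: h = 181.86 m (water level in the piezometer is the total head).
Head difference: h(well D) − h(well B) = 187.12 − 181.86 = 5.26 m.
Hydraulic gradient: i = |Δh| / L = 5.26 / 1100 = 0.00478.
Flow is from higher to lower head: from well D toward well B, i.e. toward the north-west.

i ≈ 0.00478; groundwater flows toward the north-west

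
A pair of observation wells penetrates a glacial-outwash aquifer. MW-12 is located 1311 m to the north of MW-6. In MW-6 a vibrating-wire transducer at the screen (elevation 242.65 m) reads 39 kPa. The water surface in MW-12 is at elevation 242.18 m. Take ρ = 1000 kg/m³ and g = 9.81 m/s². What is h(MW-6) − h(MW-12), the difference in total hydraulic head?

Pressure head at MW-6: ψ = P/(ρg) = 39×1000 / (1000 × 9.81) = 3.98 m.
Total head at MW-6: h = z + ψ = 242.65 + 3.98 = 246.63 m.
Total head at MW-12: h = 242.18 m (water level in the piezometer is the total head).
Head difference: h(MW-6) − h(MW-12) = 246.63 − 242.18 = 4.45 m.

Δh ≈ 4.45 m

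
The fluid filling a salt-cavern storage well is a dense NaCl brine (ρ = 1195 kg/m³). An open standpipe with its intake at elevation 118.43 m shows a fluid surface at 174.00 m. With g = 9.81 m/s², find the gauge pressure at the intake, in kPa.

Pressure head ψ = h − z = 174.00 − 118.43 = 55.57 m.
P = ρgψ = 1195 × 9.81 × 55.57 = 651444 Pa ≈ 651 kPa.

P ≈ 651 kPa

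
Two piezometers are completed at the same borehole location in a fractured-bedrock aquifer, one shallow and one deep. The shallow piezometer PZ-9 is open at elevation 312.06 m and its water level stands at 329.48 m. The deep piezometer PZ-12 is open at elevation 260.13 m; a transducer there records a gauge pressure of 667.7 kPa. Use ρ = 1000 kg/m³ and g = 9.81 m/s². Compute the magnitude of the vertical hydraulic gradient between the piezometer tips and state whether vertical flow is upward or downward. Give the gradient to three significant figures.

Total head at PZ-9: h = 329.48 m (water level in the standpipe).
Pressure head at PZ-12: ψ = P/(ρg) = 667.7×1000 / (1000 × 9.81) = 68.06 m.
Total head at PZ-12: h = z + ψ = 260.13 + 68.06 = 328.19 m.
Δh = h(PZ-9) − h(PZ-12) = 329.48 − 328.19 = 1.29 m.
Vertical separation Δz = 312.06 − 260.13 = 51.93 m.
|i_v| = |Δh| / Δz = 1.29 / 51.93 = 0.0248.
Head is higher in the shallow piezometer, so vertical flow is downward (recharge condition).

|i_v| ≈ 0.0248; vertical flow is downward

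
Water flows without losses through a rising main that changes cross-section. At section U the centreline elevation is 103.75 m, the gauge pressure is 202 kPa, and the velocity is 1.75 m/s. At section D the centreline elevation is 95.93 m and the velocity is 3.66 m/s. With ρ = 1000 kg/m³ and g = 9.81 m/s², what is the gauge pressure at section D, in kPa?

P₂ ≈ 274 kPa

Pressure head at U: ψ₁ = P₁/(ρg) = 202×1000 / (1000 × 9.81) = 20.59 m.
Velocity heads: v₁²/2g = 1.75²/19.62 = 0.156 m; v₂²/2g = 3.66²/19.62 = 0.683 m.
Total head H = z₁ + ψ₁ + v₁²/2g = 103.75 + 20.59 + 0.156 = 124.50 m.
ψ₂ = H − z₂ − v₂²/2g = 124.50 − 95.93 − 0.683 = 27.89 m.
P₂ = ρgψ₂ = 1000 × 9.81 × 27.89 ≈ 274 kPa.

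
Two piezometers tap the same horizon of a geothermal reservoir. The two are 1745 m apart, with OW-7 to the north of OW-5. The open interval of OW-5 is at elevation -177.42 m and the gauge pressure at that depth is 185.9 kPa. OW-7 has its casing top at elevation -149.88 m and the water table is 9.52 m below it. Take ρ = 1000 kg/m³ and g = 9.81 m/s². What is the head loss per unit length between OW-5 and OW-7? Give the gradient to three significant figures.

Pressure head at OW-5: ψ = P/(ρg) = 185.9×1000 / (1000 × 9.81) = 18.95 m.
Total head at OW-5: h = z + ψ = -177.42 + 18.95 = -158.47 m.
Total head at OW-7: h = -149.88 − 9.52 = -159.40 m.
Head difference: h(OW-5) − h(OW-7) = -158.47 − (-159.40) = 0.93 m.
Hydraulic gradient: i = |Δh| / L = 0.93 / 1745 = 0.000533.

i ≈ 0.000533 m/m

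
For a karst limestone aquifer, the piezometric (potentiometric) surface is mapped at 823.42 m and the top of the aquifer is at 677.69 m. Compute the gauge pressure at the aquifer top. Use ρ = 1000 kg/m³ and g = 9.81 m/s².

P ≈ 1430 kPa

Pressure head at the aquifer top: ψ = h − z = 823.42 − 677.69 = 145.73 m.
P = ρgψ = 1000 × 9.81 × 145.73 = 1429611 Pa ≈ 1430 kPa.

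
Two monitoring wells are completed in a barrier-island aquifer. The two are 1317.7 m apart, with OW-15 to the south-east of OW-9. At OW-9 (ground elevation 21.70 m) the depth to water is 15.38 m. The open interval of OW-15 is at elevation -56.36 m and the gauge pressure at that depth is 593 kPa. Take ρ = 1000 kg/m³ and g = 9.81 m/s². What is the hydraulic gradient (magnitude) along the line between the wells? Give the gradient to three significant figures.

Total head at OW-9: h = 21.70 − 15.38 = 6.32 m.
Pressure head at OW-15: ψ = P/(ρg) = 593×1000 / (1000 × 9.81) = 60.45 m.
Total head at OW-15: h = z + ψ = -56.36 + 60.45 = 4.09 m.
Head difference: h(OW-9) − h(OW-15) = 6.32 − 4.09 = 2.23 m.
Hydraulic gradient: i = |Δh| / L = 2.23 / 1317.7 = 0.00169.

i ≈ 0.00169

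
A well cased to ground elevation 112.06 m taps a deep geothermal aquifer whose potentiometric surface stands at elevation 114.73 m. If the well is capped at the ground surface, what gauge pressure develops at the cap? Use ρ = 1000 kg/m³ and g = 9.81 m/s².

P ≈ 26.2 kPa

Head above the cap: Δh = 114.73 − 112.06 = 2.67 m.
P = ρgΔh = 1000 × 9.81 × 2.67 = 26193 Pa ≈ 26.2 kPa.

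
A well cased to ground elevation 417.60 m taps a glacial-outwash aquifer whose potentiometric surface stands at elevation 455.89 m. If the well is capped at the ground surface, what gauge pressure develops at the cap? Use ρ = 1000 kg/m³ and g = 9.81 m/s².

Head above the cap: Δh = 455.89 − 417.60 = 38.29 m.
P = ρgΔh = 1000 × 9.81 × 38.29 = 375625 Pa ≈ 376 kPa.

P ≈ 376 kPa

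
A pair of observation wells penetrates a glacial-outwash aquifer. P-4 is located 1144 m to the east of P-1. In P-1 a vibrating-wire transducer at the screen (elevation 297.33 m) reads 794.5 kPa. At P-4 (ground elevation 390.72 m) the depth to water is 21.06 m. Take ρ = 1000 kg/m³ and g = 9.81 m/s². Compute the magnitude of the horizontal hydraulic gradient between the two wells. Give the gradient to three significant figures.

Pressure head at P-1: ψ = P/(ρg) = 794.5×1000 / (1000 × 9.81) = 80.99 m.
Total head at P-1: h = z + ψ = 297.33 + 80.99 = 378.32 m.
Total head at P-4: h = 390.72 − 21.06 = 369.66 m.
Head difference: h(P-1) − h(P-4) = 378.32 − 369.66 = 8.66 m.
Hydraulic gradient: i = |Δh| / L = 8.66 / 1144 = 0.00757.

i ≈ 0.00757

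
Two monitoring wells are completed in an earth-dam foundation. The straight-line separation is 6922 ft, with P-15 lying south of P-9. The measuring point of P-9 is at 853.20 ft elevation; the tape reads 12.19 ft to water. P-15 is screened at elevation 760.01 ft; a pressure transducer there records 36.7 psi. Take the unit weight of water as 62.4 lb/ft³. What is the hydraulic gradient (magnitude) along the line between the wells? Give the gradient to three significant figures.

i ≈ 0.000533

Total head at P-9: h = 853.20 − 12.19 = 841.01 ft.
Pressure head at P-15: ψ = 144·P/γ = 144 × 36.7 / 62.4 = 84.69 ft.
Total head at P-15: h = z + ψ = 760.01 + 84.69 = 844.70 ft.
Head difference: h(P-9) − h(P-15) = 841.01 − 844.70 = -3.69 ft.
Hydraulic gradient: i = |Δh| / L = 3.69 / 6922 = 0.000533.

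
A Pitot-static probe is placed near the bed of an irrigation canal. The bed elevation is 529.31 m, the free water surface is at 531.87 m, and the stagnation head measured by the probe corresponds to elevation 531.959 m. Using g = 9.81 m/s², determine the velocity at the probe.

v ≈ 1.32 m/s

Near the bed, under hydrostatic conditions, the piezometric head (z + ψ) equals the free-surface elevation, 531.87 m.
Velocity head = total − piezometric = 531.959 − 531.87 = 0.089 m.
v = √(2g·h_v) = √(2 × 9.81 × 0.089) = 1.32 m/s.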